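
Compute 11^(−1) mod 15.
Apply the extended Euclidean algorithm to (15, 11), tracking rows (r, s, t) with s·15 + t·11 = r. Each division r_prev = q·r_cur + r_new produces the new row as (previous row) − q·(current row):
  row A: (15, 1, 0)   [1·15 + 0·11 = 15]
  row B: (11, 0, 1)   [0·15 + 1·11 = 11]
  15 = 1·11 + 4   → row C = row A − 1·row B = (4, 1, −1)   [check: 1·15 − 1·11 = 4]
  11 = 2·4 + 3   → row D = row B − 2·row C = (3, −2, 3)   [check: −2·15 + 3·11 = 3]
  4 = 1·3 + 1   → row E = row C − 1·row D = (1, 3, −4)   [check: 3·15 − 4·11 = 1]
  3 = 3·1 + 0   → remainder 0, stop. gcd = 1 (last nonzero row E).
The gcd is 1, so 11 is invertible mod 15. The last nonzero row gives 3·15 − 4·11 = 1, so t = −4. So 11^(−1) ≡ −4 ≡ 11 (mod 15). Verify: 11 · 11 = 121 ≡ 1 (mod 15). ✓

Final answer: 11^(−1) ≡ 11 (mod 15)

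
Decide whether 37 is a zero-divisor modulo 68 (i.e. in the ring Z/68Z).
gcd(37, 68) = 1, so 37 is a unit in Z/68Z (it has a multiplicative inverse). A unit cannot be a zero-divisor: if 37·b ≡ 0 then multiplying both sides by 37^(−1) gives b ≡ 0. So 37 is not a zero-divisor.

Final answer: NO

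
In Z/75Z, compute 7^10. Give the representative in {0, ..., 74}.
Use repeated squaring. Binary(10) = 1010. Walk through the bits of the exponent 10 left-to-right: at each bit after the leading one, square the running value, then multiply by 7 if the bit is 1 (always reducing mod 75):
  bit 1 = 1 (leading): start with 7.
  bit 2 = 0: square 7^2 = 49 (mod 75).
  bit 3 = 1: square 49^2 = 2401 ≡ 1; bit is 1, so multiply 1·7 = 7 (mod 75).
  bit 4 = 0: square 7^2 = 49 (mod 75).
Final value: 7^10 ≡ 49 (mod 75).

Final answer: 49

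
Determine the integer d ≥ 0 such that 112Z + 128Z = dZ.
In the PID Z, (a, b) is generated by gcd(a, b). Compute gcd(128, 112) with the extended Euclidean algorithm, tracking rows (r, s, t) with s·128 + t·112 = r:
  row A: (128, 1, 0)   [1·128 + 0·112 = 128]
  row B: (112, 0, 1)   [0·128 + 1·112 = 112]
  128 = 1·112 + 16   → row C = row A − 1·row B = (16, 1, −1)   [check: 1·128 − 1·112 = 16]
  112 = 7·16 + 0   → remainder 0, stop. gcd = 16 (last nonzero row C).
So gcd(112, 128) = 16, with Bézout identity 1·128 − 1·112 = 16. Containment (⊇): the Bézout identity exhibits 16 as an element of (112, 128), giving (16) ⊆ (112, 128). Containment (⊆): since 16 | 112 and 16 | 128 (112 = 16·7, 128 = 16·8), every Z-linear combination of 112 and 128 is divisible by 16, so (112, 128) ⊆ (16). Therefore (112, 128) = (16), d = 16.

Final answer: (112, 128) = (16); d = 16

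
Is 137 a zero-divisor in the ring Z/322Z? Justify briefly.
NO

gcd(137, 322) = 1, so 137 is a unit in Z/322Z (it has a multiplicative inverse). A unit cannot be a zero-divisor: if 137·b ≡ 0 then multiplying both sides by 137^(−1) gives b ≡ 0. So 137 is not a zero-divisor.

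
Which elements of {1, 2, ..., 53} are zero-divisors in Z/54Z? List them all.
nonzero zero-divisors of Z/54Z = {2, 3, 4, 6, 8, 9, 10, 12, 14, 15, 16, 18, 20, 21, 22, 24, 26, 27, 28, 30, 32, 33, 34, 36, 38, 39, 40, 42, 44, 45, 46, 48, 50, 51, 52}

An element a ∈ Z/54Z (with a ≠ 0) is a zero-divisor iff gcd(a, 54) > 1 (because a is a unit precisely when gcd(a, n) = 1, and in Z/nZ every nonzero, non-unit element is a zero-divisor). Scan a = 1, ..., 53 and keep those with gcd(a, 54) > 1:
  gcd(2, 54) = 2, gcd(3, 54) = 3, gcd(4, 54) = 2, gcd(6, 54) = 6, gcd(8, 54) = 2, gcd(9, 54) = 9, gcd(10, 54) = 2, gcd(12, 54) = 6, gcd(14, 54) = 2, gcd(15, 54) = 3, gcd(16, 54) = 2, gcd(18, 54) = 18, gcd(20, 54) = 2, gcd(21, 54) = 3, gcd(22, 54) = 2, gcd(24, 54) = 6, gcd(26, 54) = 2, gcd(27, 54) = 27, gcd(28, 54) = 2, gcd(30, 54) = 6, gcd(32, 54) = 2, gcd(33, 54) = 3, gcd(34, 54) = 2, gcd(36, 54) = 18, gcd(38, 54) = 2, gcd(39, 54) = 3, gcd(40, 54) = 2, gcd(42, 54) = 6, gcd(44, 54) = 2, gcd(45, 54) = 9, gcd(46, 54) = 2, gcd(48, 54) = 6, gcd(50, 54) = 2, gcd(51, 54) = 3, gcd(52, 54) = 2.
All other a ∈ {1, ..., 53} have gcd(a, 54) = 1 and are units. So the nonzero zero-divisors are exactly the 35 values of a appearing in this scan.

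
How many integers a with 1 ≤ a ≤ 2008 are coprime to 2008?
The number of a ∈ {1, ..., 2008} with gcd(a, 2008) = 1 is by definition Euler's totient φ(2008). φ is multiplicative, with φ(p^e) = p^e − p^(e−1). Factorise 2008 = 2^3 · 251. Then
  φ(2008) = (2^3 − 2^2) · (251 − 1) = 4 · 250 = 1000.
So there are 1000 such integers.

Final answer: 1000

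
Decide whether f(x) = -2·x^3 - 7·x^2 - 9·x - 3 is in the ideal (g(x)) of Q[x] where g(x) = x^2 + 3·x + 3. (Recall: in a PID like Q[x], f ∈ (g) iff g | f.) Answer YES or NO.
YES

In Q[x] the ideal (g) consists of all multiples of g, so f ∈ (g) iff g | f, i.e. iff the remainder of f on division by g is 0. Divide f by g (g is monic, so eliminate the leading term of the running remainder at each step):
  leading term -2·x^3: subtract (-2·x)·g(x) = -2·x^3 - 6·x^2 - 6·x, leaving -x^2 - 3·x - 3
  leading term -x^2: subtract (-1)·g(x) = -x^2 - 3·x - 3, leaving 0
The remainder is 0, so f(x) = g(x) · h(x) with h(x) = -2·x - 1. Hence g | f, i.e. f ∈ (g).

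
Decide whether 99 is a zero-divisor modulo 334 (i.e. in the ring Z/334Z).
gcd(99, 334) = 1, so 99 is a unit in Z/334Z (it has a multiplicative inverse). A unit cannot be a zero-divisor: if 99·b ≡ 0 then multiplying both sides by 99^(−1) gives b ≡ 0. So 99 is not a zero-divisor.

Final answer: NO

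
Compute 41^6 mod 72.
1

Use repeated squaring. Binary(6) = 110. Walk through the bits of the exponent 6 left-to-right: at each bit after the leading one, square the running value, then multiply by 41 if the bit is 1 (always reducing mod 72):
  bit 1 = 1 (leading): start with 41.
  bit 2 = 1: square 41^2 = 1681 ≡ 25; bit is 1, so multiply 25·41 = 1025 ≡ 17 (mod 72).
  bit 3 = 0: square 17^2 = 289 ≡ 1 (mod 72).
Final value: 41^6 ≡ 1 (mod 72).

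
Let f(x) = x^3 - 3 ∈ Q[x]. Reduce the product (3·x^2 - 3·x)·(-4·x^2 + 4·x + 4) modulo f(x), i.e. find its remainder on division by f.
a · b ≡ 72 - 48·x (mod f(x))

First multiply in Q[x] without reducing: a · b = -12·x^4 + 24·x^3 - 12·x. Now divide by f(x) = x^3 - 3, eliminating the leading term at each step:
  leading term -12·x^4: subtract (-12·x)·f(x) = -12·x^4 + 36·x, leaving 24·x^3 - 48·x
  leading term 24·x^3: subtract (24)·f(x) = 24·x^3 - 72, leaving 72 - 48·x
The degree is now < 3, so this is the remainder. Hence a · b ≡ 72 - 48·x in Q[x]/(f).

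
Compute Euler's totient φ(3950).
φ is multiplicative, with φ(p^e) = p^e − p^(e−1). Factorise 3950 = 2 · 5^2 · 79. Then
  φ(3950) = (2 − 1) · (5^2 − 5^1) · (79 − 1) = 1 · 20 · 78 = 1560.

Final answer: φ(3950) = 1560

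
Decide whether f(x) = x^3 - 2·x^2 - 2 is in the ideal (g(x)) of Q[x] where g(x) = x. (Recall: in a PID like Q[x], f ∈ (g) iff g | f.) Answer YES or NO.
In Q[x] the ideal (g) consists of all multiples of g, so f ∈ (g) iff g | f, i.e. iff the remainder of f on division by g is 0. Divide f by g (g is monic, so eliminate the leading term of the running remainder at each step):
  leading term x^3: subtract (x^2)·g(x) = x^3, leaving -2·x^2 - 2
  leading term -2·x^2: subtract (-2·x)·g(x) = -2·x^2, leaving -2
The remainder r(x) = -2 ≠ 0 (and deg r < deg g), so g ∤ f, i.e. f ∉ (g).

Final answer: NO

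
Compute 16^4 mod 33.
Use repeated squaring. Binary(4) = 100. Walk through the bits of the exponent 4 left-to-right: at each bit after the leading one, square the running value, then multiply by 16 if the bit is 1 (always reducing mod 33):
  bit 1 = 1 (leading): start with 16.
  bit 2 = 0: square 16^2 = 256 ≡ 25 (mod 33).
  bit 3 = 0: square 25^2 = 625 ≡ 31 (mod 33).
Final value: 16^4 ≡ 31 (mod 33).

Final answer: 31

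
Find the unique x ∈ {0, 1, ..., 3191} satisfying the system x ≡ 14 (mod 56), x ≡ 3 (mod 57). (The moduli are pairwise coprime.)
The moduli 56, 57 are pairwise coprime, so by the CRT there is a unique solution mod 56·57 = 3192.
Solve by successive substitution. Start with x ≡ 14 (mod 56).
  Combine with x ≡ 3 (mod 57): write x = 14 + 56·t and require 14 + 56·t ≡ 3 (mod 57), i.e. 56·t ≡ 3 − 14 ≡ 46 (mod 57). Since 56^(−1) ≡ 56 (mod 57), t ≡ 56·46 ≡ 11 (mod 57). So x ≡ 14 + 56·11 = 630 (mod 3192).
Unique solution in [0, 3192): x = 630.

Final answer: x ≡ 630 (mod 3192); the representative in [0, 3192) is 630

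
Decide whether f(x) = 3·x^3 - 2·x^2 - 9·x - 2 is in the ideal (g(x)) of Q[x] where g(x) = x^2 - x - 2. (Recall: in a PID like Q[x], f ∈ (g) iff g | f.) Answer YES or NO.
NO

In Q[x] the ideal (g) consists of all multiples of g, so f ∈ (g) iff g | f, i.e. iff the remainder of f on division by g is 0. Divide f by g (g is monic, so eliminate the leading term of the running remainder at each step):
  leading term 3·x^3: subtract (3·x)·g(x) = 3·x^3 - 3·x^2 - 6·x, leaving x^2 - 3·x - 2
  leading term x^2: subtract (1)·g(x) = x^2 - x - 2, leaving -2·x
The remainder r(x) = -2·x ≠ 0 (and deg r < deg g), so g ∤ f, i.e. f ∉ (g).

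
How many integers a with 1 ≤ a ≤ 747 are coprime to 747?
The number of a ∈ {1, ..., 747} with gcd(a, 747) = 1 is by definition Euler's totient φ(747). φ is multiplicative, with φ(p^e) = p^e − p^(e−1). Factorise 747 = 3^2 · 83. Then
  φ(747) = (3^2 − 3^1) · (83 − 1) = 6 · 82 = 492.
So there are 492 such integers.

Final answer: 492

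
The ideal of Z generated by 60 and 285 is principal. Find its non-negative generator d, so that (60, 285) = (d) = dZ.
In the PID Z, (a, b) is generated by gcd(a, b). Compute gcd(285, 60) with the extended Euclidean algorithm, tracking rows (r, s, t) with s·285 + t·60 = r:
  row A: (285, 1, 0)   [1·285 + 0·60 = 285]
  row B: (60, 0, 1)   [0·285 + 1·60 = 60]
  285 = 4·60 + 45   → row C = row A − 4·row B = (45, 1, −4)   [check: 1·285 − 4·60 = 45]
  60 = 1·45 + 15   → row D = row B − 1·row C = (15, −1, 5)   [check: −1·285 + 5·60 = 15]
  45 = 3·15 + 0   → remainder 0, stop. gcd = 15 (last nonzero row D).
So gcd(60, 285) = 15, with Bézout identity −1·285 + 5·60 = 15. Containment (⊇): the Bézout identity exhibits 15 as an element of (60, 285), giving (15) ⊆ (60, 285). Containment (⊆): since 15 | 60 and 15 | 285 (60 = 15·4, 285 = 15·19), every Z-linear combination of 60 and 285 is divisible by 15, so (60, 285) ⊆ (15). Therefore (60, 285) = (15), d = 15.

Final answer: (60, 285) = (15); d = 15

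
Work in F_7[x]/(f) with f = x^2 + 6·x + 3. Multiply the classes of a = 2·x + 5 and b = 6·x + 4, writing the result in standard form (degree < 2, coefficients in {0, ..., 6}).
a · b ≡ x + 5 (mod f(x))

Multiply as integer polynomials: a · b = 12·x^2 + 38·x + 20. Reducing coefficients mod 7: a · b ≡ 5·x^2 + 3·x + 6. Now divide by f(x) = x^2 + 6·x + 3 in F_7[x], eliminating the leading term at each step:
  leading term 5·x^2: subtract (5)·f(x) = 5·x^2 + 2·x + 1, leaving x + 5 (coefficients mod 7)
The degree is now < 2, so this is the remainder. Hence a · b ≡ x + 5 in F_7[x]/(f).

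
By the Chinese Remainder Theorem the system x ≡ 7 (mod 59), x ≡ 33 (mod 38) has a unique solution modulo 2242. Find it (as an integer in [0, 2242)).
x ≡ 1895 (mod 2242); the representative in [0, 2242) is 1895

The moduli 59, 38 are pairwise coprime, so by the CRT there is a unique solution mod 59·38 = 2242.
Solve by successive substitution. Start with x ≡ 7 (mod 59).
  Combine with x ≡ 33 (mod 38): write x = 7 + 59·t and require 7 + 59·t ≡ 33 (mod 38), i.e. 59·t ≡ 33 − 7 ≡ 26 (mod 38). Since 59^(−1) ≡ 29 (mod 38) (59 ≡ 21 (mod 38)), t ≡ 29·26 ≡ 32 (mod 38). So x ≡ 7 + 59·32 = 1895 (mod 2242).
Unique solution in [0, 2242): x = 1895.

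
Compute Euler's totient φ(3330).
φ is multiplicative, with φ(p^e) = p^e − p^(e−1). Factorise 3330 = 2 · 3^2 · 5 · 37. Then
  φ(3330) = (2 − 1) · (3^2 − 3^1) · (5 − 1) · (37 − 1) = 1 · 6 · 4 · 36 = 864.

Final answer: φ(3330) = 864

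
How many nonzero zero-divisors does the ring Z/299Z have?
In Z/299Z each nonzero element is either a unit (gcd with 299 is 1) or a zero-divisor (gcd > 1). The number of units is φ(299): factorise 299 = 13 · 23, so φ(299) = (13 − 1) · (23 − 1) = 12 · 22 = 264. The nonzero elements number 299 − 1 = 298. Hence the nonzero zero-divisors number 298 − 264 = 34.

Final answer: Z/299Z has 34 nonzero zero-divisors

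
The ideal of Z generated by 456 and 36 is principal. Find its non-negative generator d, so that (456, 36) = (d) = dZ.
(456, 36) = (12); d = 12

In the PID Z, (a, b) is generated by gcd(a, b). Compute gcd(456, 36) with the extended Euclidean algorithm, tracking rows (r, s, t) with s·456 + t·36 = r:
  row A: (456, 1, 0)   [1·456 + 0·36 = 456]
  row B: (36, 0, 1)   [0·456 + 1·36 = 36]
  456 = 12·36 + 24   → row C = row A − 12·row B = (24, 1, −12)   [check: 1·456 − 12·36 = 24]
  36 = 1·24 + 12   → row D = row B − 1·row C = (12, −1, 13)   [check: −1·456 + 13·36 = 12]
  24 = 2·12 + 0   → remainder 0, stop. gcd = 12 (last nonzero row D).
So gcd(456, 36) = 12, with Bézout identity −1·456 + 13·36 = 12. Containment (⊇): the Bézout identity exhibits 12 as an element of (456, 36), giving (12) ⊆ (456, 36). Containment (⊆): since 12 | 456 and 12 | 36 (456 = 12·38, 36 = 12·3), every Z-linear combination of 456 and 36 is divisible by 12, so (456, 36) ⊆ (12). Therefore (456, 36) = (12), d = 12.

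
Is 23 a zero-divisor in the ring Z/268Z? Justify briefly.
gcd(23, 268) = 1, so 23 is a unit in Z/268Z (it has a multiplicative inverse). A unit cannot be a zero-divisor: if 23·b ≡ 0 then multiplying both sides by 23^(−1) gives b ≡ 0. So 23 is not a zero-divisor.

Final answer: NO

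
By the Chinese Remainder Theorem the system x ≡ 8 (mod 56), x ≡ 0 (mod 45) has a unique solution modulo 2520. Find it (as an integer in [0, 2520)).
The moduli 56, 45 are pairwise coprime, so by the CRT there is a unique solution mod 56·45 = 2520.
Solve by successive substitution. Start with x ≡ 8 (mod 56).
  Combine with x ≡ 0 (mod 45): write x = 8 + 56·t and require 8 + 56·t ≡ 0 (mod 45), i.e. 56·t ≡ 0 − 8 ≡ 37 (mod 45). Since 56^(−1) ≡ 41 (mod 45) (56 ≡ 11 (mod 45)), t ≡ 41·37 ≡ 32 (mod 45). So x ≡ 8 + 56·32 = 1800 (mod 2520).
Unique solution in [0, 2520): x = 1800.

Final answer: x ≡ 1800 (mod 2520); the representative in [0, 2520) is 1800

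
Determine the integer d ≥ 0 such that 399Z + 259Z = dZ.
(399, 259) = (7); d = 7

In the PID Z, (a, b) is generated by gcd(a, b). Compute gcd(399, 259) with the extended Euclidean algorithm, tracking rows (r, s, t) with s·399 + t·259 = r:
  row A: (399, 1, 0)   [1·399 + 0·259 = 399]
  row B: (259, 0, 1)   [0·399 + 1·259 = 259]
  399 = 1·259 + 140   → row C = row A − 1·row B = (140, 1, −1)   [check: 1·399 − 1·259 = 140]
  259 = 1·140 + 119   → row D = row B − 1·row C = (119, −1, 2)   [check: −1·399 + 2·259 = 119]
  140 = 1·119 + 21   → row E = row C − 1·row D = (21, 2, −3)   [check: 2·399 − 3·259 = 21]
  119 = 5·21 + 14   → row F = row D − 5·row E = (14, −11, 17)   [check: −11·399 + 17·259 = 14]
  21 = 1·14 + 7   → row G = row E − 1·row F = (7, 13, −20)   [check: 13·399 − 20·259 = 7]
  14 = 2·7 + 0   → remainder 0, stop. gcd = 7 (last nonzero row G).
So gcd(399, 259) = 7, with Bézout identity 13·399 − 20·259 = 7. Containment (⊇): the Bézout identity exhibits 7 as an element of (399, 259), giving (7) ⊆ (399, 259). Containment (⊆): since 7 | 399 and 7 | 259 (399 = 7·57, 259 = 7·37), every Z-linear combination of 399 and 259 is divisible by 7, so (399, 259) ⊆ (7). Therefore (399, 259) = (7), d = 7.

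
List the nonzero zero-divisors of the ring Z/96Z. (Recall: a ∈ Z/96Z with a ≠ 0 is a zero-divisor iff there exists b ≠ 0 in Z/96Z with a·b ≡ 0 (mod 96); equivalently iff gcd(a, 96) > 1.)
nonzero zero-divisors of Z/96Z = {2, 3, 4, 6, 8, 9, 10, 12, 14, 15, 16, 18, 20, 21, 22, 24, 26, 27, 28, 30, 32, 33, 34, 36, 38, 39, 40, 42, 44, 45, 46, 48, 50, 51, 52, 54, 56, 57, 58, 60, 62, 63, 64, 66, 68, 69, 70, 72, 74, 75, 76, 78, 80, 81, 82, 84, 86, 87, 88, 90, 92, 93, 94}

An element a ∈ Z/96Z (with a ≠ 0) is a zero-divisor iff gcd(a, 96) > 1 (because a is a unit precisely when gcd(a, n) = 1, and in Z/nZ every nonzero, non-unit element is a zero-divisor). Scan a = 1, ..., 95 and keep those with gcd(a, 96) > 1:
  gcd(2, 96) = 2, gcd(3, 96) = 3, gcd(4, 96) = 4, gcd(6, 96) = 6, gcd(8, 96) = 8, gcd(9, 96) = 3, gcd(10, 96) = 2, gcd(12, 96) = 12, gcd(14, 96) = 2, gcd(15, 96) = 3, gcd(16, 96) = 16, gcd(18, 96) = 6, gcd(20, 96) = 4, gcd(21, 96) = 3, gcd(22, 96) = 2, gcd(24, 96) = 24, gcd(26, 96) = 2, gcd(27, 96) = 3, gcd(28, 96) = 4, gcd(30, 96) = 6, gcd(32, 96) = 32, gcd(33, 96) = 3, gcd(34, 96) = 2, gcd(36, 96) = 12, gcd(38, 96) = 2, gcd(39, 96) = 3, gcd(40, 96) = 8, gcd(42, 96) = 6, gcd(44, 96) = 4, gcd(45, 96) = 3, gcd(46, 96) = 2, gcd(48, 96) = 48, gcd(50, 96) = 2, gcd(51, 96) = 3, gcd(52, 96) = 4, gcd(54, 96) = 6, gcd(56, 96) = 8, gcd(57, 96) = 3, gcd(58, 96) = 2, gcd(60, 96) = 12, gcd(62, 96) = 2, gcd(63, 96) = 3, gcd(64, 96) = 32, gcd(66, 96) = 6, gcd(68, 96) = 4, gcd(69, 96) = 3, gcd(70, 96) = 2, gcd(72, 96) = 24, gcd(74, 96) = 2, gcd(75, 96) = 3, gcd(76, 96) = 4, gcd(78, 96) = 6, gcd(80, 96) = 16, gcd(81, 96) = 3, gcd(82, 96) = 2, gcd(84, 96) = 12, gcd(86, 96) = 2, gcd(87, 96) = 3, gcd(88, 96) = 8, gcd(90, 96) = 6, gcd(92, 96) = 4, gcd(93, 96) = 3, gcd(94, 96) = 2.
All other a ∈ {1, ..., 95} have gcd(a, 96) = 1 and are units. So the nonzero zero-divisors are exactly the 63 values of a appearing in this scan.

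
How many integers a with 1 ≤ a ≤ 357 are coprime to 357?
The number of a ∈ {1, ..., 357} with gcd(a, 357) = 1 is by definition Euler's totient φ(357). φ is multiplicative, with φ(p^e) = p^e − p^(e−1). Factorise 357 = 3 · 7 · 17. Then
  φ(357) = (3 − 1) · (7 − 1) · (17 − 1) = 2 · 6 · 16 = 192.
So there are 192 such integers.

Final answer: 192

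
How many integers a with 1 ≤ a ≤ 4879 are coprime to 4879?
3840

The number of a ∈ {1, ..., 4879} with gcd(a, 4879) = 1 is by definition Euler's totient φ(4879). φ is multiplicative, with φ(p^e) = p^e − p^(e−1). Factorise 4879 = 7 · 17 · 41. Then
  φ(4879) = (7 − 1) · (17 − 1) · (41 − 1) = 6 · 16 · 40 = 3840.
So there are 3840 such integers.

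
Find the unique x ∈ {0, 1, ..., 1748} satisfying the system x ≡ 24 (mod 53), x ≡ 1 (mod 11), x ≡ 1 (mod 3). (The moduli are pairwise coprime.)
The moduli 53, 11, 3 are pairwise coprime, so by the CRT there is a unique solution mod 53·11·3 = 1749.
Solve by successive substitution. Start with x ≡ 24 (mod 53).
  Combine with x ≡ 1 (mod 11): write x = 24 + 53·t and require 24 + 53·t ≡ 1 (mod 11), i.e. 53·t ≡ 1 − 24 ≡ 10 (mod 11). Since 53^(−1) ≡ 5 (mod 11) (53 ≡ 9 (mod 11)), t ≡ 5·10 ≡ 6 (mod 11). So x ≡ 24 + 53·6 = 342 (mod 583).
  Combine with x ≡ 1 (mod 3): write x = 342 + 583·t and require 342 + 583·t ≡ 1 (mod 3), i.e. 583·t ≡ 1 − 342 ≡ 1 (mod 3). Since 583^(−1) ≡ 1 (mod 3) (583 ≡ 1 (mod 3)), t ≡ 1·1 ≡ 1 (mod 3). So x ≡ 342 + 583·1 = 925 (mod 1749).
Unique solution in [0, 1749): x = 925.

Final answer: x ≡ 925 (mod 1749); the representative in [0, 1749) is 925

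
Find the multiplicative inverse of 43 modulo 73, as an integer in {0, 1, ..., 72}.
43^(−1) ≡ 17 (mod 73)

Apply the extended Euclidean algorithm to (73, 43), tracking rows (r, s, t) with s·73 + t·43 = r. Each division r_prev = q·r_cur + r_new produces the new row as (previous row) − q·(current row):
  row A: (73, 1, 0)   [1·73 + 0·43 = 73]
  row B: (43, 0, 1)   [0·73 + 1·43 = 43]
  73 = 1·43 + 30   → row C = row A − 1·row B = (30, 1, −1)   [check: 1·73 − 1·43 = 30]
  43 = 1·30 + 13   → row D = row B − 1·row C = (13, −1, 2)   [check: −1·73 + 2·43 = 13]
  30 = 2·13 + 4   → row E = row C − 2·row D = (4, 3, −5)   [check: 3·73 − 5·43 = 4]
  13 = 3·4 + 1   → row F = row D − 3·row E = (1, −10, 17)   [check: −10·73 + 17·43 = 1]
  4 = 4·1 + 0   → remainder 0, stop. gcd = 1 (last nonzero row F).
The gcd is 1, so 43 is invertible mod 73. The last nonzero row gives −10·73 + 17·43 = 1, so t = 17. So 43^(−1) ≡ 17 (mod 73). Verify: 43 · 17 = 731 ≡ 1 (mod 73). ✓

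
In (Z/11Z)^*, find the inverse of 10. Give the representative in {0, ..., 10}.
10^(−1) ≡ 10 (mod 11)

Apply the extended Euclidean algorithm to (11, 10), tracking rows (r, s, t) with s·11 + t·10 = r. Each division r_prev = q·r_cur + r_new produces the new row as (previous row) − q·(current row):
  row A: (11, 1, 0)   [1·11 + 0·10 = 11]
  row B: (10, 0, 1)   [0·11 + 1·10 = 10]
  11 = 1·10 + 1   → row C = row A − 1·row B = (1, 1, −1)   [check: 1·11 − 1·10 = 1]
  10 = 10·1 + 0   → remainder 0, stop. gcd = 1 (last nonzero row C).
The gcd is 1, so 10 is invertible mod 11. The last nonzero row gives 1·11 − 1·10 = 1, so t = −1. So 10^(−1) ≡ −1 ≡ 10 (mod 11). Verify: 10 · 10 = 100 ≡ 1 (mod 11). ✓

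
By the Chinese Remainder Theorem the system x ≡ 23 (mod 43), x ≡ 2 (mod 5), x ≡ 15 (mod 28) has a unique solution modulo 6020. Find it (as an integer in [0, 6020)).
The moduli 43, 5, 28 are pairwise coprime, so by the CRT there is a unique solution mod 43·5·28 = 6020.
Solve by successive substitution. Start with x ≡ 23 (mod 43).
  Combine with x ≡ 2 (mod 5): write x = 23 + 43·t and require 23 + 43·t ≡ 2 (mod 5), i.e. 43·t ≡ 2 − 23 ≡ 4 (mod 5). Since 43^(−1) ≡ 2 (mod 5) (43 ≡ 3 (mod 5)), t ≡ 2·4 ≡ 3 (mod 5). So x ≡ 23 + 43·3 = 152 (mod 215).
  Combine with x ≡ 15 (mod 28): write x = 152 + 215·t and require 152 + 215·t ≡ 15 (mod 28), i.e. 215·t ≡ 15 − 152 ≡ 3 (mod 28). Since 215^(−1) ≡ 3 (mod 28) (215 ≡ 19 (mod 28)), t ≡ 3·3 ≡ 9 (mod 28). So x ≡ 152 + 215·9 = 2087 (mod 6020).
Unique solution in [0, 6020): x = 2087.

Final answer: x ≡ 2087 (mod 6020); the representative in [0, 6020) is 2087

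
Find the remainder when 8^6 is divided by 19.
1

Use repeated squaring. Binary(6) = 110. Walk through the bits of the exponent 6 left-to-right: at each bit after the leading one, square the running value, then multiply by 8 if the bit is 1 (always reducing mod 19):
  bit 1 = 1 (leading): start with 8.
  bit 2 = 1: square 8^2 = 64 ≡ 7; bit is 1, so multiply 7·8 = 56 ≡ 18 (mod 19).
  bit 3 = 0: square 18^2 = 324 ≡ 1 (mod 19).
Final value: 8^6 ≡ 1 (mod 19).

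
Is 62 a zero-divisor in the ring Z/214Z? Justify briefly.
gcd(62, 214) = 2 > 1, so 62 is not a unit in Z/214Z. In Z/nZ every nonzero non-unit is a zero-divisor: explicitly, take b = 214/gcd = 107 ≠ 0 (mod 214); then 62·107 = 6634 = 31·214, i.e. 62·107 ≡ 0 (mod 214). So 62 is a zero-divisor.

Final answer: YES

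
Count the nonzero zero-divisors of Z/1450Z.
Z/1450Z has 889 nonzero zero-divisors

In Z/1450Z each nonzero element is either a unit (gcd with 1450 is 1) or a zero-divisor (gcd > 1). The number of units is φ(1450): factorise 1450 = 2 · 5^2 · 29, so φ(1450) = (2 − 1) · (5^2 − 5^1) · (29 − 1) = 1 · 20 · 28 = 560. The nonzero elements number 1450 − 1 = 1449. Hence the nonzero zero-divisors number 1449 − 560 = 889.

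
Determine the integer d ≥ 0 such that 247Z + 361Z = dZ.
In the PID Z, (a, b) is generated by gcd(a, b). Compute gcd(361, 247) with the extended Euclidean algorithm, tracking rows (r, s, t) with s·361 + t·247 = r:
  row A: (361, 1, 0)   [1·361 + 0·247 = 361]
  row B: (247, 0, 1)   [0·361 + 1·247 = 247]
  361 = 1·247 + 114   → row C = row A − 1·row B = (114, 1, −1)   [check: 1·361 − 1·247 = 114]
  247 = 2·114 + 19   → row D = row B − 2·row C = (19, −2, 3)   [check: −2·361 + 3·247 = 19]
  114 = 6·19 + 0   → remainder 0, stop. gcd = 19 (last nonzero row D).
So gcd(247, 361) = 19, with Bézout identity −2·361 + 3·247 = 19. Containment (⊇): the Bézout identity exhibits 19 as an element of (247, 361), giving (19) ⊆ (247, 361). Containment (⊆): since 19 | 247 and 19 | 361 (247 = 19·13, 361 = 19·19), every Z-linear combination of 247 and 361 is divisible by 19, so (247, 361) ⊆ (19). Therefore (247, 361) = (19), d = 19.

Final answer: (247, 361) = (19); d = 19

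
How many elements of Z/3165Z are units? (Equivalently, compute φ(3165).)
Z/3165Z has φ(3165) = 1680 units

An element a ∈ Z/3165Z is a unit iff gcd(a, 3165) = 1, so the number of units is φ(3165). φ is multiplicative, with φ(p^e) = p^e − p^(e−1). Factorise 3165 = 3 · 5 · 211. Then
  φ(3165) = (3 − 1) · (5 − 1) · (211 − 1) = 2 · 4 · 210 = 1680.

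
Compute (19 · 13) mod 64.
55

Both factors are already reduced mod 64. 19 · 13 = 247. Dividing by 64: 247 = 3·64 + 55. So (19 · 13) mod 64 = 55.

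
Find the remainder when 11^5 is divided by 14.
9

Use repeated squaring. Binary(5) = 101. Walk through the bits of the exponent 5 left-to-right: at each bit after the leading one, square the running value, then multiply by 11 if the bit is 1 (always reducing mod 14):
  bit 1 = 1 (leading): start with 11.
  bit 2 = 0: square 11^2 = 121 ≡ 9 (mod 14).
  bit 3 = 1: square 9^2 = 81 ≡ 11; bit is 1, so multiply 11·11 = 121 ≡ 9 (mod 14).
Final value: 11^5 ≡ 9 (mod 14).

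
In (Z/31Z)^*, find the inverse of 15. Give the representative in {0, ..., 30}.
15^(−1) ≡ 29 (mod 31)

Apply the extended Euclidean algorithm to (31, 15), tracking rows (r, s, t) with s·31 + t·15 = r. Each division r_prev = q·r_cur + r_new produces the new row as (previous row) − q·(current row):
  row A: (31, 1, 0)   [1·31 + 0·15 = 31]
  row B: (15, 0, 1)   [0·31 + 1·15 = 15]
  31 = 2·15 + 1   → row C = row A − 2·row B = (1, 1, −2)   [check: 1·31 − 2·15 = 1]
  15 = 15·1 + 0   → remainder 0, stop. gcd = 1 (last nonzero row C).
The gcd is 1, so 15 is invertible mod 31. The last nonzero row gives 1·31 − 2·15 = 1, so t = −2. So 15^(−1) ≡ −2 ≡ 29 (mod 31). Verify: 15 · 29 = 435 ≡ 1 (mod 31). ✓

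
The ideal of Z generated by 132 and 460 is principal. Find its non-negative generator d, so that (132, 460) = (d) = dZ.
In the PID Z, (a, b) is generated by gcd(a, b). Compute gcd(460, 132) with the extended Euclidean algorithm, tracking rows (r, s, t) with s·460 + t·132 = r:
  row A: (460, 1, 0)   [1·460 + 0·132 = 460]
  row B: (132, 0, 1)   [0·460 + 1·132 = 132]
  460 = 3·132 + 64   → row C = row A − 3·row B = (64, 1, −3)   [check: 1·460 − 3·132 = 64]
  132 = 2·64 + 4   → row D = row B − 2·row C = (4, −2, 7)   [check: −2·460 + 7·132 = 4]
  64 = 16·4 + 0   → remainder 0, stop. gcd = 4 (last nonzero row D).
So gcd(132, 460) = 4, with Bézout identity −2·460 + 7·132 = 4. Containment (⊇): the Bézout identity exhibits 4 as an element of (132, 460), giving (4) ⊆ (132, 460). Containment (⊆): since 4 | 132 and 4 | 460 (132 = 4·33, 460 = 4·115), every Z-linear combination of 132 and 460 is divisible by 4, so (132, 460) ⊆ (4). Therefore (132, 460) = (4), d = 4.

Final answer: (132, 460) = (4); d = 4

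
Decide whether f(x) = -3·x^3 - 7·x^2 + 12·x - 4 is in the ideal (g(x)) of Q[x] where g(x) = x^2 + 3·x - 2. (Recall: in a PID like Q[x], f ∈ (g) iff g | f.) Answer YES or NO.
YES

In Q[x] the ideal (g) consists of all multiples of g, so f ∈ (g) iff g | f, i.e. iff the remainder of f on division by g is 0. Divide f by g (g is monic, so eliminate the leading term of the running remainder at each step):
  leading term -3·x^3: subtract (-3·x)·g(x) = -3·x^3 - 9·x^2 + 6·x, leaving 2·x^2 + 6·x - 4
  leading term 2·x^2: subtract (2)·g(x) = 2·x^2 + 6·x - 4, leaving 0
The remainder is 0, so f(x) = g(x) · h(x) with h(x) = 2 - 3·x. Hence g | f, i.e. f ∈ (g).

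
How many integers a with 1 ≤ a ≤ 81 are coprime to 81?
54

The number of a ∈ {1, ..., 81} with gcd(a, 81) = 1 is by definition Euler's totient φ(81). φ is multiplicative, with φ(p^e) = p^e − p^(e−1). Factorise 81 = 3^4. Then
  φ(81) = (3^4 − 3^3) = 54 = 54.
So there are 54 such integers.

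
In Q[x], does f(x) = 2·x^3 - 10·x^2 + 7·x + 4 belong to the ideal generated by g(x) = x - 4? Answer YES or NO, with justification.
YES

In Q[x] the ideal (g) consists of all multiples of g, so f ∈ (g) iff g | f, i.e. iff the remainder of f on division by g is 0. Divide f by g (g is monic, so eliminate the leading term of the running remainder at each step):
  leading term 2·x^3: subtract (2·x^2)·g(x) = 2·x^3 - 8·x^2, leaving -2·x^2 + 7·x + 4
  leading term -2·x^2: subtract (-2·x)·g(x) = -2·x^2 + 8·x, leaving 4 - x
  leading term -x: subtract (-1)·g(x) = 4 - x, leaving 0
The remainder is 0, so f(x) = g(x) · h(x) with h(x) = 2·x^2 - 2·x - 1. Hence g | f, i.e. f ∈ (g).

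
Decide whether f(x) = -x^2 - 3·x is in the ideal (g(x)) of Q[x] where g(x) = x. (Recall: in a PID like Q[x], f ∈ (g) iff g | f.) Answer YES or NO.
In Q[x] the ideal (g) consists of all multiples of g, so f ∈ (g) iff g | f, i.e. iff the remainder of f on division by g is 0. Divide f by g (g is monic, so eliminate the leading term of the running remainder at each step):
  leading term -x^2: subtract (-x)·g(x) = -x^2, leaving -3·x
  leading term -3·x: subtract (-3)·g(x) = -3·x, leaving 0
The remainder is 0, so f(x) = g(x) · h(x) with h(x) = -x - 3. Hence g | f, i.e. f ∈ (g).

Final answer: YES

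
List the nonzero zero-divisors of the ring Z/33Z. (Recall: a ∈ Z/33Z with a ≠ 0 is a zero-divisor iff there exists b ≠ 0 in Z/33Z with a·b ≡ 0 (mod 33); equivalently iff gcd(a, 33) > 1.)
An element a ∈ Z/33Z (with a ≠ 0) is a zero-divisor iff gcd(a, 33) > 1 (because a is a unit precisely when gcd(a, n) = 1, and in Z/nZ every nonzero, non-unit element is a zero-divisor). Scan a = 1, ..., 32 and keep those with gcd(a, 33) > 1:
  gcd(3, 33) = 3, gcd(6, 33) = 3, gcd(9, 33) = 3, gcd(11, 33) = 11, gcd(12, 33) = 3, gcd(15, 33) = 3, gcd(18, 33) = 3, gcd(21, 33) = 3, gcd(22, 33) = 11, gcd(24, 33) = 3, gcd(27, 33) = 3, gcd(30, 33) = 3.
All other a ∈ {1, ..., 32} have gcd(a, 33) = 1 and are units. So the nonzero zero-divisors are exactly the 12 values of a appearing in this scan.

Final answer: nonzero zero-divisors of Z/33Z = {3, 6, 9, 11, 12, 15, 18, 21, 22, 24, 27, 30}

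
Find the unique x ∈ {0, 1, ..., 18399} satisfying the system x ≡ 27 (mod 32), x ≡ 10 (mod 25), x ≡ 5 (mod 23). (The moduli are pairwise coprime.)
The moduli 32, 25, 23 are pairwise coprime, so by the CRT there is a unique solution mod 32·25·23 = 18400.
Solve by successive substitution. Start with x ≡ 27 (mod 32).
  Combine with x ≡ 10 (mod 25): write x = 27 + 32·t and require 27 + 32·t ≡ 10 (mod 25), i.e. 32·t ≡ 10 − 27 ≡ 8 (mod 25). Since 32^(−1) ≡ 18 (mod 25) (32 ≡ 7 (mod 25)), t ≡ 18·8 ≡ 19 (mod 25). So x ≡ 27 + 32·19 = 635 (mod 800).
  Combine with x ≡ 5 (mod 23): write x = 635 + 800·t and require 635 + 800·t ≡ 5 (mod 23), i.e. 800·t ≡ 5 − 635 ≡ 14 (mod 23). Since 800^(−1) ≡ 9 (mod 23) (800 ≡ 18 (mod 23)), t ≡ 9·14 ≡ 11 (mod 23). So x ≡ 635 + 800·11 = 9435 (mod 18400).
Unique solution in [0, 18400): x = 9435.

Final answer: x ≡ 9435 (mod 18400); the representative in [0, 18400) is 9435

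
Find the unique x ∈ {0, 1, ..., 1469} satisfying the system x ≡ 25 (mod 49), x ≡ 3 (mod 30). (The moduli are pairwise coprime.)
The moduli 49, 30 are pairwise coprime, so by the CRT there is a unique solution mod 49·30 = 1470.
Solve by successive substitution. Start with x ≡ 25 (mod 49).
  Combine with x ≡ 3 (mod 30): write x = 25 + 49·t and require 25 + 49·t ≡ 3 (mod 30), i.e. 49·t ≡ 3 − 25 ≡ 8 (mod 30). Since 49^(−1) ≡ 19 (mod 30) (49 ≡ 19 (mod 30)), t ≡ 19·8 ≡ 2 (mod 30). So x ≡ 25 + 49·2 = 123 (mod 1470).
Unique solution in [0, 1470): x = 123.

Final answer: x ≡ 123 (mod 1470); the representative in [0, 1470) is 123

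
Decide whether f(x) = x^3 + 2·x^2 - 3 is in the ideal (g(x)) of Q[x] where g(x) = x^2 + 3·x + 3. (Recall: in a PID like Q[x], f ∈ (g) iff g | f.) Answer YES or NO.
In Q[x] the ideal (g) consists of all multiples of g, so f ∈ (g) iff g | f, i.e. iff the remainder of f on division by g is 0. Divide f by g (g is monic, so eliminate the leading term of the running remainder at each step):
  leading term x^3: subtract (x)·g(x) = x^3 + 3·x^2 + 3·x, leaving -x^2 - 3·x - 3
  leading term -x^2: subtract (-1)·g(x) = -x^2 - 3·x - 3, leaving 0
The remainder is 0, so f(x) = g(x) · h(x) with h(x) = x - 1. Hence g | f, i.e. f ∈ (g).

Final answer: YES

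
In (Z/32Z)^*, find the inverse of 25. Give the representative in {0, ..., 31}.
Apply the extended Euclidean algorithm to (32, 25), tracking rows (r, s, t) with s·32 + t·25 = r. Each division r_prev = q·r_cur + r_new produces the new row as (previous row) − q·(current row):
  row A: (32, 1, 0)   [1·32 + 0·25 = 32]
  row B: (25, 0, 1)   [0·32 + 1·25 = 25]
  32 = 1·25 + 7   → row C = row A − 1·row B = (7, 1, −1)   [check: 1·32 − 1·25 = 7]
  25 = 3·7 + 4   → row D = row B − 3·row C = (4, −3, 4)   [check: −3·32 + 4·25 = 4]
  7 = 1·4 + 3   → row E = row C − 1·row D = (3, 4, −5)   [check: 4·32 − 5·25 = 3]
  4 = 1·3 + 1   → row F = row D − 1·row E = (1, −7, 9)   [check: −7·32 + 9·25 = 1]
  3 = 3·1 + 0   → remainder 0, stop. gcd = 1 (last nonzero row F).
The gcd is 1, so 25 is invertible mod 32. The last nonzero row gives −7·32 + 9·25 = 1, so t = 9. So 25^(−1) ≡ 9 (mod 32). Verify: 25 · 9 = 225 ≡ 1 (mod 32). ✓

Final answer: 25^(−1) ≡ 9 (mod 32)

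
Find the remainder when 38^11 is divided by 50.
12

Use repeated squaring. Binary(11) = 1011. Walk through the bits of the exponent 11 left-to-right: at each bit after the leading one, square the running value, then multiply by 38 if the bit is 1 (always reducing mod 50):
  bit 1 = 1 (leading): start with 38.
  bit 2 = 0: square 38^2 = 1444 ≡ 44 (mod 50).
  bit 3 = 1: square 44^2 = 1936 ≡ 36; bit is 1, so multiply 36·38 = 1368 ≡ 18 (mod 50).
  bit 4 = 1: square 18^2 = 324 ≡ 24; bit is 1, so multiply 24·38 = 912 ≡ 12 (mod 50).
Final value: 38^11 ≡ 12 (mod 50).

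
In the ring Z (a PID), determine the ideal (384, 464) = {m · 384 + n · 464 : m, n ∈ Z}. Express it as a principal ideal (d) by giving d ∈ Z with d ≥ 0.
In the PID Z, (a, b) is generated by gcd(a, b). Compute gcd(464, 384) with the extended Euclidean algorithm, tracking rows (r, s, t) with s·464 + t·384 = r:
  row A: (464, 1, 0)   [1·464 + 0·384 = 464]
  row B: (384, 0, 1)   [0·464 + 1·384 = 384]
  464 = 1·384 + 80   → row C = row A − 1·row B = (80, 1, −1)   [check: 1·464 − 1·384 = 80]
  384 = 4·80 + 64   → row D = row B − 4·row C = (64, −4, 5)   [check: −4·464 + 5·384 = 64]
  80 = 1·64 + 16   → row E = row C − 1·row D = (16, 5, −6)   [check: 5·464 − 6·384 = 16]
  64 = 4·16 + 0   → remainder 0, stop. gcd = 16 (last nonzero row E).
So gcd(384, 464) = 16, with Bézout identity 5·464 − 6·384 = 16. Containment (⊇): the Bézout identity exhibits 16 as an element of (384, 464), giving (16) ⊆ (384, 464). Containment (⊆): since 16 | 384 and 16 | 464 (384 = 16·24, 464 = 16·29), every Z-linear combination of 384 and 464 is divisible by 16, so (384, 464) ⊆ (16). Therefore (384, 464) = (16), d = 16.

Final answer: (384, 464) = (16); d = 16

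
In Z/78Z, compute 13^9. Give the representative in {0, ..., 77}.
Use repeated squaring. Binary(9) = 1001. Walk through the bits of the exponent 9 left-to-right: at each bit after the leading one, square the running value, then multiply by 13 if the bit is 1 (always reducing mod 78):
  bit 1 = 1 (leading): start with 13.
  bit 2 = 0: square 13^2 = 169 ≡ 13 (mod 78).
  bit 3 = 0: square 13^2 = 169 ≡ 13 (mod 78).
  bit 4 = 1: square 13^2 = 169 ≡ 13; bit is 1, so multiply 13·13 = 169 ≡ 13 (mod 78).
Final value: 13^9 ≡ 13 (mod 78).

Final answer: 13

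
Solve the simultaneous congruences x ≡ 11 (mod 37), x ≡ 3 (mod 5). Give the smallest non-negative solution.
The moduli 37, 5 are pairwise coprime, so by the CRT there is a unique solution mod 37·5 = 185.
Solve by successive substitution. Start with x ≡ 11 (mod 37).
  Combine with x ≡ 3 (mod 5): write x = 11 + 37·t and require 11 + 37·t ≡ 3 (mod 5), i.e. 37·t ≡ 3 − 11 ≡ 2 (mod 5). Since 37^(−1) ≡ 3 (mod 5) (37 ≡ 2 (mod 5)), t ≡ 3·2 ≡ 1 (mod 5). So x ≡ 11 + 37·1 = 48 (mod 185).
Unique solution in [0, 185): x = 48.

Final answer: x ≡ 48 (mod 185); the representative in [0, 185) is 48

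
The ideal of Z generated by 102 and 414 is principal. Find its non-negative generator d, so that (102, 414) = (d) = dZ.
In the PID Z, (a, b) is generated by gcd(a, b). Compute gcd(414, 102) with the extended Euclidean algorithm, tracking rows (r, s, t) with s·414 + t·102 = r:
  row A: (414, 1, 0)   [1·414 + 0·102 = 414]
  row B: (102, 0, 1)   [0·414 + 1·102 = 102]
  414 = 4·102 + 6   → row C = row A − 4·row B = (6, 1, −4)   [check: 1·414 − 4·102 = 6]
  102 = 17·6 + 0   → remainder 0, stop. gcd = 6 (last nonzero row C).
So gcd(102, 414) = 6, with Bézout identity 1·414 − 4·102 = 6. Containment (⊇): the Bézout identity exhibits 6 as an element of (102, 414), giving (6) ⊆ (102, 414). Containment (⊆): since 6 | 102 and 6 | 414 (102 = 6·17, 414 = 6·69), every Z-linear combination of 102 and 414 is divisible by 6, so (102, 414) ⊆ (6). Therefore (102, 414) = (6), d = 6.

Final answer: (102, 414) = (6); d = 6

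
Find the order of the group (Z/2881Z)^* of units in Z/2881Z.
(Z/2881Z)^* consists of the classes a with gcd(a, 2881) = 1, so its order is φ(2881). φ is multiplicative, with φ(p^e) = p^e − p^(e−1). Factorise 2881 = 43 · 67. Then
  φ(2881) = (43 − 1) · (67 − 1) = 42 · 66 = 2772.
Thus |(Z/2881Z)^*| = 2772.

Final answer: |(Z/2881Z)^*| = 2772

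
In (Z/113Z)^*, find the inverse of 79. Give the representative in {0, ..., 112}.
Apply the extended Euclidean algorithm to (113, 79), tracking rows (r, s, t) with s·113 + t·79 = r. Each division r_prev = q·r_cur + r_new produces the new row as (previous row) − q·(current row):
  row A: (113, 1, 0)   [1·113 + 0·79 = 113]
  row B: (79, 0, 1)   [0·113 + 1·79 = 79]
  113 = 1·79 + 34   → row C = row A − 1·row B = (34, 1, −1)   [check: 1·113 − 1·79 = 34]
  79 = 2·34 + 11   → row D = row B − 2·row C = (11, −2, 3)   [check: −2·113 + 3·79 = 11]
  34 = 3·11 + 1   → row E = row C − 3·row D = (1, 7, −10)   [check: 7·113 − 10·79 = 1]
  11 = 11·1 + 0   → remainder 0, stop. gcd = 1 (last nonzero row E).
The gcd is 1, so 79 is invertible mod 113. The last nonzero row gives 7·113 − 10·79 = 1, so t = −10. So 79^(−1) ≡ −10 ≡ 103 (mod 113). Verify: 79 · 103 = 8137 ≡ 1 (mod 113). ✓

Final answer: 79^(−1) ≡ 103 (mod 113)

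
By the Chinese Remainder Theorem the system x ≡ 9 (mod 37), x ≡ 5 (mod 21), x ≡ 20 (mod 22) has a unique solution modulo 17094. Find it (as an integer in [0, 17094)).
x ≡ 12626 (mod 17094); the representative in [0, 17094) is 12626

The moduli 37, 21, 22 are pairwise coprime, so by the CRT there is a unique solution mod 37·21·22 = 17094.
Solve by successive substitution. Start with x ≡ 9 (mod 37).
  Combine with x ≡ 5 (mod 21): write x = 9 + 37·t and require 9 + 37·t ≡ 5 (mod 21), i.e. 37·t ≡ 5 − 9 ≡ 17 (mod 21). Since 37^(−1) ≡ 4 (mod 21) (37 ≡ 16 (mod 21)), t ≡ 4·17 ≡ 5 (mod 21). So x ≡ 9 + 37·5 = 194 (mod 777).
  Combine with x ≡ 20 (mod 22): write x = 194 + 777·t and require 194 + 777·t ≡ 20 (mod 22), i.e. 777·t ≡ 20 − 194 ≡ 2 (mod 22). Since 777^(−1) ≡ 19 (mod 22) (777 ≡ 7 (mod 22)), t ≡ 19·2 ≡ 16 (mod 22). So x ≡ 194 + 777·16 = 12626 (mod 17094).
Unique solution in [0, 17094): x = 12626.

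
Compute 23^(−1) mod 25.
23^(−1) ≡ 12 (mod 25)

Apply the extended Euclidean algorithm to (25, 23), tracking rows (r, s, t) with s·25 + t·23 = r. Each division r_prev = q·r_cur + r_new produces the new row as (previous row) − q·(current row):
  row A: (25, 1, 0)   [1·25 + 0·23 = 25]
  row B: (23, 0, 1)   [0·25 + 1·23 = 23]
  25 = 1·23 + 2   → row C = row A − 1·row B = (2, 1, −1)   [check: 1·25 − 1·23 = 2]
  23 = 11·2 + 1   → row D = row B − 11·row C = (1, −11, 12)   [check: −11·25 + 12·23 = 1]
  2 = 2·1 + 0   → remainder 0, stop. gcd = 1 (last nonzero row D).
The gcd is 1, so 23 is invertible mod 25. The last nonzero row gives −11·25 + 12·23 = 1, so t = 12. So 23^(−1) ≡ 12 (mod 25). Verify: 23 · 12 = 276 ≡ 1 (mod 25). ✓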